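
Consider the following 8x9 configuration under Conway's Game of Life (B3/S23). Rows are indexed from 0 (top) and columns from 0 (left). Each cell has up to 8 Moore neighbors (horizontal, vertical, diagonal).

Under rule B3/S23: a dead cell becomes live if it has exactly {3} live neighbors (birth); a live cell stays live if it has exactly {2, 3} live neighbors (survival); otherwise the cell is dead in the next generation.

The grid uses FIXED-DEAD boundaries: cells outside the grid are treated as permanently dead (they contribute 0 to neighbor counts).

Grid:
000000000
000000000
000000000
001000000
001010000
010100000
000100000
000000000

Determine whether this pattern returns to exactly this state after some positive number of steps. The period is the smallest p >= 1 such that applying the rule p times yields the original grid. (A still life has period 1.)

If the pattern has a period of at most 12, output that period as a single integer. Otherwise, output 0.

Answer: 2

Derivation:
Simulating and comparing each generation to the original:
Gen 0 (original, given above): 6 live cells
Gen 1: 6 live cells, differs from original
Gen 2: 6 live cells, MATCHES original -> period = 2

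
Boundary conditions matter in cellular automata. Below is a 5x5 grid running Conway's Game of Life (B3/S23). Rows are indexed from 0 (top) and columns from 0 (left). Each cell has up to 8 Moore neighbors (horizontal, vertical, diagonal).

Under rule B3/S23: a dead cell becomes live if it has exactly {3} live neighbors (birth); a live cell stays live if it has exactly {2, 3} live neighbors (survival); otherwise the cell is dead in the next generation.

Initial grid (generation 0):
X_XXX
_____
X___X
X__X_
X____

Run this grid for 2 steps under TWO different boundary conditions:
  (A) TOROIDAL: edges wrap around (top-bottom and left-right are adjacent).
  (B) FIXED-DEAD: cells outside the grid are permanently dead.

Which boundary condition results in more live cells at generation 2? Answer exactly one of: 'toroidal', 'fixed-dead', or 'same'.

Under TOROIDAL boundary, generation 2:
___XX
_XXX_
____X
_____
__XX_
Population = 8

Under FIXED-DEAD boundary, generation 2:
_____
_____
XX___
_____
_____
Population = 2

Comparison: toroidal=8, fixed-dead=2 -> toroidal

Answer: toroidal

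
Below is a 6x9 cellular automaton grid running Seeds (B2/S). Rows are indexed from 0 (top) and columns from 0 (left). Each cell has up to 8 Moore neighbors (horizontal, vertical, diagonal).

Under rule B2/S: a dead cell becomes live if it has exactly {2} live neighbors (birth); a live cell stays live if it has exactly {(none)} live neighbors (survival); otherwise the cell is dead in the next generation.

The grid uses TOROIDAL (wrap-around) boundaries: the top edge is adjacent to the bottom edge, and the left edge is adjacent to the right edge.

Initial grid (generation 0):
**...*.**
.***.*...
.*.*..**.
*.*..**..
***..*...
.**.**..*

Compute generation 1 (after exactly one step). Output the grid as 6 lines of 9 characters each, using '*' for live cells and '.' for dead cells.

Answer: .........
.........
........*
.........
.......*.
.........

Derivation:
Simulating step by step:
Generation 0 (given above): 26 live cells
Generation 1: 2 live cells
(generation 1 grid is the final answer)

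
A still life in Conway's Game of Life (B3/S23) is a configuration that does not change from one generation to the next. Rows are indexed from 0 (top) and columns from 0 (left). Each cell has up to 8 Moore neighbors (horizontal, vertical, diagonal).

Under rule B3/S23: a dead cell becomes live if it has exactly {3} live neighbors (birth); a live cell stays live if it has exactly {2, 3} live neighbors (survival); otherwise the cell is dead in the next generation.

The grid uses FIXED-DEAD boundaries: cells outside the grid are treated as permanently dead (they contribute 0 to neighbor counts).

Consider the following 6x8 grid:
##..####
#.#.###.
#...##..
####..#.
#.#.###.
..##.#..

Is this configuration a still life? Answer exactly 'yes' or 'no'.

Compute generation 1 and compare to generation 0 (given above):
Generation 1:
##.##..#
#......#
#.......
#.#...#.
#.....#.
.###.##.
Cell (0,3) differs: gen0=0 vs gen1=1 -> NOT a still life.

Answer: no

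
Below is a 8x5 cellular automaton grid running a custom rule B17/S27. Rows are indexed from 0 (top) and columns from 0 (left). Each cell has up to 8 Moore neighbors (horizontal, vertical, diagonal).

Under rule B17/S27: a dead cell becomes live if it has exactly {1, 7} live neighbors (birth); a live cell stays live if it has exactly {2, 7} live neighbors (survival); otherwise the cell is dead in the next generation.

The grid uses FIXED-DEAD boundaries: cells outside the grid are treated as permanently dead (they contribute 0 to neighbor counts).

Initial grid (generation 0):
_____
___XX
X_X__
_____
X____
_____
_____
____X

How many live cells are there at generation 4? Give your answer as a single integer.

Answer: 13

Derivation:
Simulating step by step:
Generation 0 (given above): 6 live cells
Generation 1: 11 live cells
__X__
X__X_
_____
__XX_
_X___
XX___
___XX
___X_
Generation 2: 13 live cells
X___X
____X
X____
X_X_X
____X
XX___
___XX
___X_
Generation 3: 5 live cells
_X___
_____
__X__
_____
_____
_____
___XX
___X_
Generation 4: 13 live cells
X_X__
X__X_
_X_X_
_XXX_
_____
__X__
___XX
___X_
Population at generation 4: 13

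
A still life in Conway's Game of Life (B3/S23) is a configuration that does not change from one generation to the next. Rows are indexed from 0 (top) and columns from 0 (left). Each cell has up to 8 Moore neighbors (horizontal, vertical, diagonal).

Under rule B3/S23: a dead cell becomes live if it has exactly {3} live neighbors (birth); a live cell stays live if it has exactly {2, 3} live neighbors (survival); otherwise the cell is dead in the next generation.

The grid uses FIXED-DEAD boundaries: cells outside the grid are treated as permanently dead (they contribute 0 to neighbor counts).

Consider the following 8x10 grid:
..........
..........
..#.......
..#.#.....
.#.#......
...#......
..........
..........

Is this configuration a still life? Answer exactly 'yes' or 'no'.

Compute generation 1 and compare to generation 0 (given above):
Generation 1:
..........
..........
...#......
.##.......
...##.....
..#.......
..........
..........
Cell (2,2) differs: gen0=1 vs gen1=0 -> NOT a still life.

Answer: no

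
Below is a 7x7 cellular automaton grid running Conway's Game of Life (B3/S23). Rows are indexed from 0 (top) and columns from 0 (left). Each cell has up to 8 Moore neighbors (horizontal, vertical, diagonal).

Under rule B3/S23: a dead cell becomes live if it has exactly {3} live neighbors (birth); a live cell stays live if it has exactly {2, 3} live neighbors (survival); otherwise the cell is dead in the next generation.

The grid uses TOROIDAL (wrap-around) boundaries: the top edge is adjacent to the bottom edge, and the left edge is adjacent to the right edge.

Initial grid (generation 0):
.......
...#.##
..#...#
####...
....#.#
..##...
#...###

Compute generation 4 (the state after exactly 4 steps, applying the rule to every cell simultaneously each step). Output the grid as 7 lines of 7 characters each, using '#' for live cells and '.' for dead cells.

Simulating step by step:
Generation 0 (given above): 17 live cells
Generation 1: 20 live cells
#......
.....##
....###
####.##
#...#..
#..#...
...####
Generation 2: 18 live cells
#......
#...#..
.###...
.###...
....##.
#..#...
#..####
Generation 3: 18 live cells
##.#...
#.##...
#...#..
.#.....
.#..#..
#..#...
##.###.
Generation 4: 18 live cells
(generation 4 grid is the final answer)

Answer: .......
#.###.#
#.##...
##.....
###....
#..#.##
...#...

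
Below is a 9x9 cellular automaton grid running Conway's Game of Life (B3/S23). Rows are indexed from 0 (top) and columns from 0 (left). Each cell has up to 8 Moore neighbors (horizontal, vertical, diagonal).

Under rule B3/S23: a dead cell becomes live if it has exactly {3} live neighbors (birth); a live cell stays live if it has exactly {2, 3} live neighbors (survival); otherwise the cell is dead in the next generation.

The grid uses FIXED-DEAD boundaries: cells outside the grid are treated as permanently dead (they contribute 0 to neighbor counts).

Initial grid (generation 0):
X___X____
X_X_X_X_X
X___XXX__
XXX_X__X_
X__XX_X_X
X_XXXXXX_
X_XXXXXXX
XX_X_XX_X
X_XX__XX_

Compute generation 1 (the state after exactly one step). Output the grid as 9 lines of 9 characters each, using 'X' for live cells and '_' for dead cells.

Simulating step by step:
Generation 0 (given above): 47 live cells
Generation 1: 28 live cells
(generation 1 grid is the final answer)

Answer: _X_X_X___
X___X_XX_
X_X_X_X__
X_X____X_
X_______X
X________
X_______X
X_______X
X_XXXXXX_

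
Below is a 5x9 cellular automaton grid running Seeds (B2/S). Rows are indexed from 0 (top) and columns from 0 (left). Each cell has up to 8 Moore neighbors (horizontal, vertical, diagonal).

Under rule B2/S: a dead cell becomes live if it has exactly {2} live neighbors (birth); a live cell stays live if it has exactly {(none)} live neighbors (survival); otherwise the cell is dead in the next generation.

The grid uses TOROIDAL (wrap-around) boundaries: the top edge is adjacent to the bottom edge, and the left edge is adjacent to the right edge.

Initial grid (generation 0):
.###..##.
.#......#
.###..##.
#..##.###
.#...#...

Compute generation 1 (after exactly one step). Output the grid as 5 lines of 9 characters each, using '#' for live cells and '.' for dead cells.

Answer: ....##..#
....##...
.........
.........
.........

Derivation:
Simulating step by step:
Generation 0 (given above): 20 live cells
Generation 1: 5 live cells
(generation 1 grid is the final answer)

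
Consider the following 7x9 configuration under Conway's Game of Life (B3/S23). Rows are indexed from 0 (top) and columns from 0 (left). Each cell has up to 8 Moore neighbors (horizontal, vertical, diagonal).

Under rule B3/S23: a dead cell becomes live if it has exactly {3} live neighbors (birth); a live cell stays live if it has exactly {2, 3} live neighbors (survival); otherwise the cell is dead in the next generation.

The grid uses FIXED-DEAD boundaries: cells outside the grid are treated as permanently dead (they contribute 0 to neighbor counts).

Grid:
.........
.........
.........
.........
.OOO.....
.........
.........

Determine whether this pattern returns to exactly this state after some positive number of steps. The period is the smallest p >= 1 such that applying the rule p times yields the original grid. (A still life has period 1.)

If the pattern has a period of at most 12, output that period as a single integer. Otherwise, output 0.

Simulating and comparing each generation to the original:
Gen 0 (original, given above): 3 live cells
Gen 1: 3 live cells, differs from original
Gen 2: 3 live cells, MATCHES original -> period = 2

Answer: 2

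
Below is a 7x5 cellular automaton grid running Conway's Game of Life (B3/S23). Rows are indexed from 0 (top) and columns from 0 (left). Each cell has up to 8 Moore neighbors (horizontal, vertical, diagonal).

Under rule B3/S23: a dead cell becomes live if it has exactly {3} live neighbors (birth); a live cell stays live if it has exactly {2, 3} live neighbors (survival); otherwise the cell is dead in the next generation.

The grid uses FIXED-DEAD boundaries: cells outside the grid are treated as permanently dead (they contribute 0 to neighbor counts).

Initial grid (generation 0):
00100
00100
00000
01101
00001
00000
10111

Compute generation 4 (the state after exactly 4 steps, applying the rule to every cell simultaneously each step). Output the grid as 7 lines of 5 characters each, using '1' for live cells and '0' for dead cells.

Simulating step by step:
Generation 0 (given above): 10 live cells
Generation 1: 7 live cells
00000
00000
01110
00010
00010
00001
00010
Generation 2: 9 live cells
00000
00100
00110
00011
00011
00011
00000
Generation 3: 7 live cells
00000
00110
00101
00000
00100
00011
00000
Generation 4: 6 live cells
(generation 4 grid is the final answer)

Answer: 00000
00110
00100
00010
00010
00010
00000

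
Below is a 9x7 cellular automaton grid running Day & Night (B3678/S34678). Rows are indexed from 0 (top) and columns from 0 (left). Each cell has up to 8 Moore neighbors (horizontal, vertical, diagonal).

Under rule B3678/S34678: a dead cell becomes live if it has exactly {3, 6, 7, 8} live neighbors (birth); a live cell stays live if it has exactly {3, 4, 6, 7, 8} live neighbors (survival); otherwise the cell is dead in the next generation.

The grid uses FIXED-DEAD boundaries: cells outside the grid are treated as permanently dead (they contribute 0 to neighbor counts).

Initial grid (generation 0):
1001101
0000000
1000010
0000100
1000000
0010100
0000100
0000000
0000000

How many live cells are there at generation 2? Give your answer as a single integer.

Simulating step by step:
Generation 0 (given above): 11 live cells
Generation 1: 5 live cells
0000000
0000110
0000000
0000000
0001000
0001000
0001000
0000000
0000000
Generation 2: 2 live cells
0000000
0000000
0000000
0000000
0000000
0010100
0000000
0000000
0000000
Population at generation 2: 2

Answer: 2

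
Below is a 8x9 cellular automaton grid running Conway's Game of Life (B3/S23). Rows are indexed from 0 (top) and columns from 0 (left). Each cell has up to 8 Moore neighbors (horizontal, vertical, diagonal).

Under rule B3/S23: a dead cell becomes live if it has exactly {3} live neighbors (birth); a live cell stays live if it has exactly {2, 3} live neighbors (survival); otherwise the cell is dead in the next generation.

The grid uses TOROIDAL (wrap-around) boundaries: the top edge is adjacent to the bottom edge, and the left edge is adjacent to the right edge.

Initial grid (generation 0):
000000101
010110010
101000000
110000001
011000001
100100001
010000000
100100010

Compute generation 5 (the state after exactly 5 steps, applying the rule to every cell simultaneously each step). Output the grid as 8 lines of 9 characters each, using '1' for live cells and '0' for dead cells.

Simulating step by step:
Generation 0 (given above): 21 live cells
Generation 1: 23 live cells
101110101
111100011
001100000
000000001
001000010
000000001
011000000
100000011
Generation 2: 14 live cells
000010100
000000010
000100010
001100000
000000011
011000000
010000010
000000010
Generation 3: 21 live cells
000000110
000000110
001100000
001100011
010100000
111000011
011000000
000000110
Generation 4: 17 live cells
000001001
000000110
001100101
010010000
000100000
000100001
001000100
000000110
Generation 5: 19 live cells
(generation 5 grid is the final answer)

Answer: 000001001
000001101
001101100
000010000
001110000
001100000
000000100
000001110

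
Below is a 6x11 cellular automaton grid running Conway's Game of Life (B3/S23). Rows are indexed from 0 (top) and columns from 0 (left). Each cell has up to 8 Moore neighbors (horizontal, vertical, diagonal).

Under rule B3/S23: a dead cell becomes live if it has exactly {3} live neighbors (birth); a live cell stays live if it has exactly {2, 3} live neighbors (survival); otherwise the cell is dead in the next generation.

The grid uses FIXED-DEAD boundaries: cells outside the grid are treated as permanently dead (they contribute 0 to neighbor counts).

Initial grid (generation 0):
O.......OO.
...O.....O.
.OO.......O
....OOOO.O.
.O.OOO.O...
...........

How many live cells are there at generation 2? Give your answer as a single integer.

Answer: 14

Derivation:
Simulating step by step:
Generation 0 (given above): 18 live cells
Generation 1: 22 live cells
........OO.
.OO.....OOO
..OOOOO.OOO
.O.....OO..
...O...OO..
....O......
Generation 2: 14 live cells
........O.O
.OO.OO.....
...OOOO...O
.....O.....
.......OO..
...........
Population at generation 2: 14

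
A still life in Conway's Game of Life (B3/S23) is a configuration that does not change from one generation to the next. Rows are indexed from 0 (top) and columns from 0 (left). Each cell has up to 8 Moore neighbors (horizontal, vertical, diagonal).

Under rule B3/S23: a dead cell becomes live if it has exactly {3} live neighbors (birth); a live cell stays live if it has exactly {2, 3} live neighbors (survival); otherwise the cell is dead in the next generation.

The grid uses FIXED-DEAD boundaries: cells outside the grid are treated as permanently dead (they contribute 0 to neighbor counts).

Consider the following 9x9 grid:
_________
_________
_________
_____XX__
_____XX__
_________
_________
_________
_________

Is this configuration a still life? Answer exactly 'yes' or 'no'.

Answer: yes

Derivation:
Compute generation 1 and compare to generation 0 (given above):
Generation 1:
_________
_________
_________
_____XX__
_____XX__
_________
_________
_________
_________
The grids are IDENTICAL -> still life.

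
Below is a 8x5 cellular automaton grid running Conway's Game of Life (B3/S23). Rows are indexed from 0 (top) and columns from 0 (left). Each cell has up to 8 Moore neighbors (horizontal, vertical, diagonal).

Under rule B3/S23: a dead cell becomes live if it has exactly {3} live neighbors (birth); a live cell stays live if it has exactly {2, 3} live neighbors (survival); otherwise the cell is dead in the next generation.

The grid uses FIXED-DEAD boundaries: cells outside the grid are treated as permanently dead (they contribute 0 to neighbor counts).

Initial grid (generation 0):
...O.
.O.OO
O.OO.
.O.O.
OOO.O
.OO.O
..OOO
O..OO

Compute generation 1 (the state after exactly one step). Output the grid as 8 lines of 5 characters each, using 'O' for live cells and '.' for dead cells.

Answer: ..OOO
.O..O
O....
....O
O...O
O...O
.....
..O.O

Derivation:
Simulating step by step:
Generation 0 (given above): 22 live cells
Generation 1: 13 live cells
(generation 1 grid is the final answer)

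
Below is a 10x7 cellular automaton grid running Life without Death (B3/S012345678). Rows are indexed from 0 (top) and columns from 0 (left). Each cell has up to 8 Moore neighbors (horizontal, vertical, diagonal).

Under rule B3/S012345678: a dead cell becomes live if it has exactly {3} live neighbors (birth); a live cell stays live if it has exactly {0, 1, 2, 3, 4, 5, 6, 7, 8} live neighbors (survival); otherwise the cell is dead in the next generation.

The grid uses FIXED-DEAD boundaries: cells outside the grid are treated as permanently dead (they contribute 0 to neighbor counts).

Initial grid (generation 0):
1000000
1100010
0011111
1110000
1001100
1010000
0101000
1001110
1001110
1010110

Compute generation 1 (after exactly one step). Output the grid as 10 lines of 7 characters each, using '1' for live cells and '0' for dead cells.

Simulating step by step:
Generation 0 (given above): 31 live cells
Generation 1: 41 live cells
(generation 1 grid is the final answer)

Answer: 1100000
1111011
0011111
1110000
1001100
1010100
1101000
1101110
1011111
1110110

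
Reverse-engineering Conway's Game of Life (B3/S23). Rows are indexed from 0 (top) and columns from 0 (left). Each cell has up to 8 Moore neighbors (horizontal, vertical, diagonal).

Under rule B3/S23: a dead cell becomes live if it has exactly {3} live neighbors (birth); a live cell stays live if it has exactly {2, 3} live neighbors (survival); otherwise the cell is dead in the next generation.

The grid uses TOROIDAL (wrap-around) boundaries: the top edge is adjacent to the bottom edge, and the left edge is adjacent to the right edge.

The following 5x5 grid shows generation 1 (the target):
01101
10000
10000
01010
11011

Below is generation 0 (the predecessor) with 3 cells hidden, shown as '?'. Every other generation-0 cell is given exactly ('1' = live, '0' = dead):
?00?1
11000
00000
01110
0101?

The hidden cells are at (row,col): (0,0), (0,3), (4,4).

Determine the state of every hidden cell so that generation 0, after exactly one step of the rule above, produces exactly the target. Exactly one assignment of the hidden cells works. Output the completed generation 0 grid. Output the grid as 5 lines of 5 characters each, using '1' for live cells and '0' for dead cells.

Answer: 00001
11000
00000
01110
01010

Derivation:
Hidden generation-0 cells (in order): (0,0), (0,3), (4,4).
A hidden cell only influences target cells in its own 3x3 neighborhood. Try each of the 2^3 = 8 assignments, step the completed generation 0 forward once under B3/S23, and compare with the target:
  (0,0)=0 (0,3)=0 (4,4)=0 -> step reproduces the target at every cell -> ACCEPT
  (0,0)=0 (0,3)=0 (4,4)=1 -> step gives (0,3)='1' but target has '0' -> reject
  (0,0)=0 (0,3)=1 (4,4)=0 -> step gives (0,2)='0' but target has '1' -> reject
  (0,0)=0 (0,3)=1 (4,4)=1 -> step gives (0,2)='0' but target has '1' -> reject
  (0,0)=1 (0,3)=0 (4,4)=0 -> step gives (0,1)='0' but target has '1' -> reject
  (0,0)=1 (0,3)=0 (4,4)=1 -> step gives (0,1)='0' but target has '1' -> reject
  (0,0)=1 (0,3)=1 (4,4)=0 -> step gives (0,1)='0' but target has '1' -> reject
  (0,0)=1 (0,3)=1 (4,4)=1 -> step gives (0,1)='0' but target has '1' -> reject
Unique solution: (0,0)=dead, (0,3)=dead, (4,4)=dead.
Check: live-neighbor counts of every cell in the completed generation 0:
43322
21112
34422
22422
32533
Applying B3/S23 to generation 0 with these counts gives:
01101
10000
10000
01010
11011
which matches the target exactly.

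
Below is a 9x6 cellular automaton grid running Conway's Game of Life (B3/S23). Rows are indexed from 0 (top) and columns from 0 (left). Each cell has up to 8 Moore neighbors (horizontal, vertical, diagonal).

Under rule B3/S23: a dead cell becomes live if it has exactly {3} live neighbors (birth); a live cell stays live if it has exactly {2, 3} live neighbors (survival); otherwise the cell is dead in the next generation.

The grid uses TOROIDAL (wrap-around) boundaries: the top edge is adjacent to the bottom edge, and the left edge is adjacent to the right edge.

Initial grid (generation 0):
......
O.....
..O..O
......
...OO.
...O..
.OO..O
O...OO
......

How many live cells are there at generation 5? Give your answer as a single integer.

Simulating step by step:
Generation 0 (given above): 12 live cells
Generation 1: 14 live cells
......
......
......
...OO.
...OO.
...O..
.OOO.O
OO..OO
.....O
Generation 2: 10 live cells
......
......
......
...OO.
..O...
......
.O.O.O
.O.O..
....OO
Generation 3: 8 live cells
......
......
......
...O..
...O..
..O...
O...O.
...O.O
....O.
Generation 4: 9 live cells
......
......
......
......
..OO..
...O..
...OOO
...O.O
....O.
Generation 5: 8 live cells
......
......
......
......
..OO..
......
..OO.O
...O.O
....O.
Population at generation 5: 8

Answer: 8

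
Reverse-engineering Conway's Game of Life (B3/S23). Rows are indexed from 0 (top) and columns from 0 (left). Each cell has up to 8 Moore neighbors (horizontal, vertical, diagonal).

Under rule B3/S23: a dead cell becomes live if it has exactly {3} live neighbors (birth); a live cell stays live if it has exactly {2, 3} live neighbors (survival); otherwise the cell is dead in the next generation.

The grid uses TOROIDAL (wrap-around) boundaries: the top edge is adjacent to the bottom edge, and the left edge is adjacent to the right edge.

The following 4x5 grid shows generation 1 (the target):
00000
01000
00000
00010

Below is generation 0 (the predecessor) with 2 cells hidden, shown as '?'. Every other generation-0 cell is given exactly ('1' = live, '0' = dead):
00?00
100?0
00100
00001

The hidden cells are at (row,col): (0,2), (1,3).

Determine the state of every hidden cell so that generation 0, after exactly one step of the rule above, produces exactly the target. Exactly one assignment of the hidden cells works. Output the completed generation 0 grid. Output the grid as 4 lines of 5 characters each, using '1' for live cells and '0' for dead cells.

Hidden generation-0 cells (in order): (0,2), (1,3).
A hidden cell only influences target cells in its own 3x3 neighborhood. Try each of the 2^2 = 4 assignments, step the completed generation 0 forward once under B3/S23, and compare with the target:
  (0,2)=0 (1,3)=0 -> step gives (1,1)='0' but target has '1' -> reject
  (0,2)=0 (1,3)=1 -> step gives (0,4)='1' but target has '0' -> reject
  (0,2)=1 (1,3)=0 -> step reproduces the target at every cell -> ACCEPT
  (0,2)=1 (1,3)=1 -> step gives (0,3)='1' but target has '0' -> reject
Unique solution: (0,2)=live, (1,3)=dead.
Check: live-neighbor counts of every cell in the completed generation 0:
22022
03221
22022
12230
Applying B3/S23 to generation 0 with these counts gives:
00000
01000
00000
00010
which matches the target exactly.

Answer: 00100
10000
00100
00001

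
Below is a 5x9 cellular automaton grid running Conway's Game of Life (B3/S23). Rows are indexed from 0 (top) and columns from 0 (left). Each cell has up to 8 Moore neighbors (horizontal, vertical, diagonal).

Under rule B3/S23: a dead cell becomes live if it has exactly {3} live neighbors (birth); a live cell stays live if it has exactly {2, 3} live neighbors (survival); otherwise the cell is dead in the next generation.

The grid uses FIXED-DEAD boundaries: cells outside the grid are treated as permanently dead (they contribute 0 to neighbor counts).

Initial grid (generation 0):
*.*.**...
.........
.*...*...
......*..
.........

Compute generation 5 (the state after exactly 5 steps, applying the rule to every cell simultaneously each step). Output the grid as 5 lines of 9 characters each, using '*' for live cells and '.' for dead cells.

Answer: .........
.........
.........
.........
.........

Derivation:
Simulating step by step:
Generation 0 (given above): 7 live cells
Generation 1: 3 live cells
.........
.*..**...
.........
.........
.........
Generation 2: 0 live cells
.........
.........
.........
.........
.........
Generation 3: 0 live cells
.........
.........
.........
.........
.........
Generation 4: 0 live cells
.........
.........
.........
.........
.........
Generation 5: 0 live cells
(generation 5 grid is the final answer)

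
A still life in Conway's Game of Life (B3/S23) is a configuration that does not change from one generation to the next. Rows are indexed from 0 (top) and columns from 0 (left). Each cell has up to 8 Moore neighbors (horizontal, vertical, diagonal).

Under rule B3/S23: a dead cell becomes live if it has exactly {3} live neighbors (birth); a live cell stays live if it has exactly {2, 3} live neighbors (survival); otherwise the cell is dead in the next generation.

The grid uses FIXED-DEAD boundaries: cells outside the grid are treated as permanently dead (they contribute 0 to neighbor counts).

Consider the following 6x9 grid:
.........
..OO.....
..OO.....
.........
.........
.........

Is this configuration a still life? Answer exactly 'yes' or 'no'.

Answer: yes

Derivation:
Compute generation 1 and compare to generation 0 (given above):
Generation 1:
.........
..OO.....
..OO.....
.........
.........
.........
The grids are IDENTICAL -> still life.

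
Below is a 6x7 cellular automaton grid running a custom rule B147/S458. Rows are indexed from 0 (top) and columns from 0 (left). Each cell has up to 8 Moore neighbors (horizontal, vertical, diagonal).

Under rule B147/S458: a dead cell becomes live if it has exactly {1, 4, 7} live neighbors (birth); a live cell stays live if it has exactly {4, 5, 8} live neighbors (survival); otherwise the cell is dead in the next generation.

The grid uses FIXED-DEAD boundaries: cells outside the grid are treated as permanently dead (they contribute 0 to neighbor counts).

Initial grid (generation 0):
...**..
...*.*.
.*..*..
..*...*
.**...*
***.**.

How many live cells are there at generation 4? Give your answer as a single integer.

Simulating step by step:
Generation 0 (given above): 16 live cells
Generation 1: 12 live cells
......*
**....*
*......
.*..*..
.***.*.
.*.....
Generation 2: 13 live cells
..*....
..*....
.*.**.*
..*...*
..*...*
..*..**
Generation 3: 11 live cells
.......
*..*..*
*.*....
*..*.*.
....**.
....*..
Generation 4: 16 live cells
*******
....**.
.*.....
....*..
***.*..
......*
Population at generation 4: 16

Answer: 16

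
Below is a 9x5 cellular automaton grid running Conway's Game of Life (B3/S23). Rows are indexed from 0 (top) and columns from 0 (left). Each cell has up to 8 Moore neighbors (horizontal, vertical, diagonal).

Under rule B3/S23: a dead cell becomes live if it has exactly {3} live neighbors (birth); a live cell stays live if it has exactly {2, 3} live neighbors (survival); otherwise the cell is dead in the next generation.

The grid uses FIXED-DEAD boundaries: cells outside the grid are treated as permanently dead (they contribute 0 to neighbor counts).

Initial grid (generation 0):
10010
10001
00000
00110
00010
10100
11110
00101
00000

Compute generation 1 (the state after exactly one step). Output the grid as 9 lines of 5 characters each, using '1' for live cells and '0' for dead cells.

Answer: 00000
00000
00010
00110
01010
10000
10000
00100
00000

Derivation:
Simulating step by step:
Generation 0 (given above): 15 live cells
Generation 1: 8 live cells
(generation 1 grid is the final answer)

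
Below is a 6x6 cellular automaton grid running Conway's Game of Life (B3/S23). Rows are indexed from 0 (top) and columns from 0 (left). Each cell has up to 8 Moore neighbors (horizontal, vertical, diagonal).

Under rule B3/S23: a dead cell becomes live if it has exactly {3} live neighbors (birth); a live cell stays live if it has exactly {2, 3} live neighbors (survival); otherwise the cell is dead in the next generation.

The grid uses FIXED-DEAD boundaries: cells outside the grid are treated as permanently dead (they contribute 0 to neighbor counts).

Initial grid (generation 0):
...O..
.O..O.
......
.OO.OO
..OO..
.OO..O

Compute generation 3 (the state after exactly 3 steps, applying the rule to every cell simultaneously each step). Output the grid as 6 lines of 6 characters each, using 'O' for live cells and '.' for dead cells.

Simulating step by step:
Generation 0 (given above): 12 live cells
Generation 1: 12 live cells
......
......
.OOOOO
.OO.O.
.....O
.OOO..
Generation 2: 9 live cells
......
..OOO.
.O..OO
.O....
....O.
..O...
Generation 3: 10 live cells
(generation 3 grid is the final answer)

Answer: ...O..
..OOOO
.O..OO
....OO
......
......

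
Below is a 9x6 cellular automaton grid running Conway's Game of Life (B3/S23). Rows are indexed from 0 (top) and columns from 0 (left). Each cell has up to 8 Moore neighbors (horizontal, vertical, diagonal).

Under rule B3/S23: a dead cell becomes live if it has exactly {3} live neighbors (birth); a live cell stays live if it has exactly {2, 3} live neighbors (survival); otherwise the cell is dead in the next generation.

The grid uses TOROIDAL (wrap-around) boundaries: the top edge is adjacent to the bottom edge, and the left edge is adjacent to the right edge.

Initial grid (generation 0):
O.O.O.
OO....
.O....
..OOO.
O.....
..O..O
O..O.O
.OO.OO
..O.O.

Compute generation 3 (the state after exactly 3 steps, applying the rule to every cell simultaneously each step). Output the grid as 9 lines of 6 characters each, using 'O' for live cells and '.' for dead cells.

Simulating step by step:
Generation 0 (given above): 21 live cells
Generation 1: 24 live cells
O.O...
O.O..O
OO.O..
.OOO..
.OO.OO
.O..OO
...O..
.OO...
O.O.O.
Generation 2: 21 live cells
O.O...
..OO.O
...OOO
.....O
.....O
.O...O
OO.OO.
.OO...
O.O..O
Generation 3: 26 live cells
(generation 3 grid is the final answer)

Answer: O.O.O.
OOO..O
O.OO.O
O....O
....OO
.OO..O
...OOO
....O.
O.OO.O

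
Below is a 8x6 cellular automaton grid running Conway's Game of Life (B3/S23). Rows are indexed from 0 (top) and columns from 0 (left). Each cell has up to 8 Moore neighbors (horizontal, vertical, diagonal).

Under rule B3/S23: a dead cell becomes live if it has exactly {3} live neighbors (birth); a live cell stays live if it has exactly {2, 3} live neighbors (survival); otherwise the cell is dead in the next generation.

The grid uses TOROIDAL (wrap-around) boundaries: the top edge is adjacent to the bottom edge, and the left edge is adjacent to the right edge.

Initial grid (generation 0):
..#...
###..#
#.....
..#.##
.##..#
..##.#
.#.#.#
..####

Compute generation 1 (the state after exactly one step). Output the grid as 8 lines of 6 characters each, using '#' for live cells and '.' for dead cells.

Simulating step by step:
Generation 0 (given above): 22 live cells
Generation 1: 19 live cells
(generation 1 grid is the final answer)

Answer: ......
#.#..#
..###.
..####
.#...#
...#.#
.#...#
##...#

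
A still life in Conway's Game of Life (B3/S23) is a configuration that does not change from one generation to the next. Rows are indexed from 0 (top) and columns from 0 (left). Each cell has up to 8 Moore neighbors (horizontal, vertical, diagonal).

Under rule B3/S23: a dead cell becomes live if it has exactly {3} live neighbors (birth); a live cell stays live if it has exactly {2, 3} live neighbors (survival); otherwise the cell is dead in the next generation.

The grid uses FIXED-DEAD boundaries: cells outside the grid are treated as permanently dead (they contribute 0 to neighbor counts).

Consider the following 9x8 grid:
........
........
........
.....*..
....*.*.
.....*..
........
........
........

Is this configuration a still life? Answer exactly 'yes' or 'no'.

Compute generation 1 and compare to generation 0 (given above):
Generation 1:
........
........
........
.....*..
....*.*.
.....*..
........
........
........
The grids are IDENTICAL -> still life.

Answer: yes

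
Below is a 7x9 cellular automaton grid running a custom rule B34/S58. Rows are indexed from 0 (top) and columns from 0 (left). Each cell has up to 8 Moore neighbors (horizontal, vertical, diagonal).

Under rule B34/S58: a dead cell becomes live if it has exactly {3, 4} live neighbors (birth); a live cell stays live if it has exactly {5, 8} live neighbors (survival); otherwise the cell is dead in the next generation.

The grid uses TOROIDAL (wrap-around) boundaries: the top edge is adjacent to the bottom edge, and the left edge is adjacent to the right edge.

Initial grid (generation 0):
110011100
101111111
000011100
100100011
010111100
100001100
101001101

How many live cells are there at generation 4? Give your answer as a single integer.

Answer: 18

Derivation:
Simulating step by step:
Generation 0 (given above): 33 live cells
Generation 1: 26 live cells
111010000
010001000
111011100
001000000
101000011
011100111
000010110
Generation 2: 21 live cells
000101100
000110100
000100000
100101111
000100100
100001001
100001001
Generation 3: 19 live cells
000000010
001001000
001001111
001010000
100011000
000010110
000010110
Generation 4: 18 live cells
000001100
000000011
010110000
010100111
000100100
000100001
000001001
Population at generation 4: 18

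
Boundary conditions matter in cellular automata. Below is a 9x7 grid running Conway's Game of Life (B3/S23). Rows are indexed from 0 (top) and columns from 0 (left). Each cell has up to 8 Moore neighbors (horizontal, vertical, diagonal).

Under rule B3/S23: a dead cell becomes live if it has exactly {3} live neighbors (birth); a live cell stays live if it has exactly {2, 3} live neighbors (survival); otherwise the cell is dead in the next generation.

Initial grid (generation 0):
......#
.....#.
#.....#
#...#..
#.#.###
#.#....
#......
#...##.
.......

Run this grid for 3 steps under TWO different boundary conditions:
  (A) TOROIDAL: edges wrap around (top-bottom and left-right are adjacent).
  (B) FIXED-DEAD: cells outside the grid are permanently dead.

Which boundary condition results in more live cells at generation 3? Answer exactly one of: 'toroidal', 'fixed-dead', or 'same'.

Answer: toroidal

Derivation:
Under TOROIDAL boundary, generation 3:
....##.
....##.
##..#..
....#..
##..#..
##.....
.....#.
#....#.
#...#..
Population = 18

Under FIXED-DEAD boundary, generation 3:
.......
.......
.....##
.......
###..##
##.....
.......
.......
.......
Population = 9

Comparison: toroidal=18, fixed-dead=9 -> toroidal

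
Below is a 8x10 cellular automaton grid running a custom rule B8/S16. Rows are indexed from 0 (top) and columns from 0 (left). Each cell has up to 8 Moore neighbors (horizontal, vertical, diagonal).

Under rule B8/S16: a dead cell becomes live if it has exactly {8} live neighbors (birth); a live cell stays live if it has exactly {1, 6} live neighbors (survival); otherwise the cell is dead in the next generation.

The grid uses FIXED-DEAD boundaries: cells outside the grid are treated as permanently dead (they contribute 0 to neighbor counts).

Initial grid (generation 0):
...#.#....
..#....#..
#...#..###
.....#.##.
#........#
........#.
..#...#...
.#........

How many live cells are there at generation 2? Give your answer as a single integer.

Answer: 6

Derivation:
Simulating step by step:
Generation 0 (given above): 18 live cells
Generation 1: 7 live cells
...#......
..#.......
....#.....
.....#....
..........
........#.
..#.......
.#........
Generation 2: 6 live cells
...#......
..#.......
....#.....
.....#....
..........
..........
..#.......
.#........
Population at generation 2: 6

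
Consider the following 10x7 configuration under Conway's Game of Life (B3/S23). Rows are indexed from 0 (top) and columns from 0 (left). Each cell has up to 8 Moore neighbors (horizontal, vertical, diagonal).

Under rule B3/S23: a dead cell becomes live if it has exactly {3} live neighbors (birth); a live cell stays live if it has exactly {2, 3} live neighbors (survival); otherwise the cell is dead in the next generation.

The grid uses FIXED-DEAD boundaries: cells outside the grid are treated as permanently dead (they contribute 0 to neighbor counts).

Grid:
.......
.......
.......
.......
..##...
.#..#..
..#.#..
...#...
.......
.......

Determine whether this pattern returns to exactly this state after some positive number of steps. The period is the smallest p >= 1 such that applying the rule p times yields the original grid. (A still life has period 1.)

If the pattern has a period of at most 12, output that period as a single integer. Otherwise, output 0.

Simulating and comparing each generation to the original:
Gen 0 (original, given above): 7 live cells
Gen 1: 7 live cells, MATCHES original -> period = 1

Answer: 1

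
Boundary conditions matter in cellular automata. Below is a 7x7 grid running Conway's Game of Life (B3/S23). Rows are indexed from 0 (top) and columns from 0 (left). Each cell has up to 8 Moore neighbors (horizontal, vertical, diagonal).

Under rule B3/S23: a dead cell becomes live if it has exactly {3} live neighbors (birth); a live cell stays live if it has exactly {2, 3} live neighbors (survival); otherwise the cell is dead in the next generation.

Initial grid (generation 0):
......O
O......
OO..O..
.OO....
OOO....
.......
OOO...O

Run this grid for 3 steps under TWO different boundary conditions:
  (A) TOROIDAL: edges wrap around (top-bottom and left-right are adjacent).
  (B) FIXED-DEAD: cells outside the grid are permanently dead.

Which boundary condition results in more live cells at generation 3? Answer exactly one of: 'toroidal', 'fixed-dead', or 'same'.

Under TOROIDAL boundary, generation 3:
O....O.
.O...OO
O.OO..O
.OOO...
.......
.....OO
.....OO
Population = 16

Under FIXED-DEAD boundary, generation 3:
.......
OO.....
O.OO...
.OOO...
..O....
.......
.......
Population = 9

Comparison: toroidal=16, fixed-dead=9 -> toroidal

Answer: toroidal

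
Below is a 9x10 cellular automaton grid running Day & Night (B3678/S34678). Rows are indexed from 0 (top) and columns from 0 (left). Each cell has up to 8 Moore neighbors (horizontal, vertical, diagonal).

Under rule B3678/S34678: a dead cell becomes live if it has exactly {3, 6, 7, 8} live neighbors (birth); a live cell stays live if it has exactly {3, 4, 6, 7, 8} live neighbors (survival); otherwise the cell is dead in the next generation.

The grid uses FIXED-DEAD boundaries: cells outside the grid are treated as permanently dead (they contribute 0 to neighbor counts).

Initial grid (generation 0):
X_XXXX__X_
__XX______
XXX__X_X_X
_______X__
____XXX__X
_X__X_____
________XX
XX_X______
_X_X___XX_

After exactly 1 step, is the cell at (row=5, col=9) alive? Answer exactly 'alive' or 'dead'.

Answer: alive

Derivation:
Simulating step by step:
Generation 0 (given above): 30 live cells
Generation 1: 25 live cells
_XXXX_____
XX___XX_X_
_XXX__X_X_
_X__X_____
_____X____
________XX
XXX_______
_______X_X
X_________

Cell (5,9) at generation 1: 1 -> alive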